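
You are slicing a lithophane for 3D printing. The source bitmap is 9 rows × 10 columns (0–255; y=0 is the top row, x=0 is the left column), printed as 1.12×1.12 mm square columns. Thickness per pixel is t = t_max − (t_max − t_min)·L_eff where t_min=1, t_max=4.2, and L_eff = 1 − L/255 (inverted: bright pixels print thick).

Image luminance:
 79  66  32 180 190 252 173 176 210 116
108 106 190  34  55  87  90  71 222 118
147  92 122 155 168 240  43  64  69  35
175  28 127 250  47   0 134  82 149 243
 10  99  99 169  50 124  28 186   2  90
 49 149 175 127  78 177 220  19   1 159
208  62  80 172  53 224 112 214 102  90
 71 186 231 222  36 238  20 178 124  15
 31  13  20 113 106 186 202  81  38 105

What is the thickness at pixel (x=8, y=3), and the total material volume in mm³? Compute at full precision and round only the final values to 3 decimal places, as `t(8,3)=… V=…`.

span = t_max - t_min = 4.2 - 1 = 3.200
L(8,3) = 149, L_eff = 1 - 149/255 = 0.415686 (inverted)
t(8,3) = 4.2 - 3.200·0.415686 = 2.870
Σt over all 9·10 pixels = 282254/1275 ≈ 221.3756863
V = pitch²·Σt = 1.12²·282254/1275 = 277.694

t(8,3)=2.870 V=277.694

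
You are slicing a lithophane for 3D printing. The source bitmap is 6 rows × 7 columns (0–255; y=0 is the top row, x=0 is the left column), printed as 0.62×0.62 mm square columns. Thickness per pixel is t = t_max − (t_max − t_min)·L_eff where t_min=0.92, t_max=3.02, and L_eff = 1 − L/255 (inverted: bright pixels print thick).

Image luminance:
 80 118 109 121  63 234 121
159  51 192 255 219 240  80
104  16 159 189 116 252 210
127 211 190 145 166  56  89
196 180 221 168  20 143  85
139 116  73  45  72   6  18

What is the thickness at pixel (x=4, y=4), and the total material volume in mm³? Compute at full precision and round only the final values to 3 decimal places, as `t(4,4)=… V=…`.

span = t_max - t_min = 3.02 - 0.92 = 2.100
L(4,4) = 20, L_eff = 1 - 20/255 = 0.921569 (inverted)
t(4,4) = 3.02 - 2.100·0.921569 = 1.085
Σt over all 6·7 pixels = 35861/425 ≈ 84.3788235
V = pitch²·Σt = 0.62²·35861/425 = 32.435

t(4,4)=1.085 V=32.435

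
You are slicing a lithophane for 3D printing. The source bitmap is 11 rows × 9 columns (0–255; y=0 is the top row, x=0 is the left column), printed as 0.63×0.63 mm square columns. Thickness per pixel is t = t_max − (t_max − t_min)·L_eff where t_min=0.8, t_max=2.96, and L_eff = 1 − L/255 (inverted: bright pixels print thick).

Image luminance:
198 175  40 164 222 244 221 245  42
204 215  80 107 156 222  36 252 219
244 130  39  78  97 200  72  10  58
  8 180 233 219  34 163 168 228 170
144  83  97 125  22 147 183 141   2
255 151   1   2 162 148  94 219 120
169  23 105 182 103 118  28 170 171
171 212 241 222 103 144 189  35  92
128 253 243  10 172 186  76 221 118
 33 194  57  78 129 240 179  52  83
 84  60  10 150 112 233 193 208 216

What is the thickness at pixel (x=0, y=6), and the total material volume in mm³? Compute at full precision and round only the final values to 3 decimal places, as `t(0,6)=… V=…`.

t(0,6)=2.232 V=77.376

span = t_max - t_min = 2.96 - 0.8 = 2.160
L(0,6) = 169, L_eff = 1 - 169/255 = 0.337255 (inverted)
t(0,6) = 2.96 - 2.160·0.337255 = 2.232
Σt over all 11·9 pixels = 82854/425 ≈ 194.9505882
V = pitch²·Σt = 0.63²·82854/425 = 77.376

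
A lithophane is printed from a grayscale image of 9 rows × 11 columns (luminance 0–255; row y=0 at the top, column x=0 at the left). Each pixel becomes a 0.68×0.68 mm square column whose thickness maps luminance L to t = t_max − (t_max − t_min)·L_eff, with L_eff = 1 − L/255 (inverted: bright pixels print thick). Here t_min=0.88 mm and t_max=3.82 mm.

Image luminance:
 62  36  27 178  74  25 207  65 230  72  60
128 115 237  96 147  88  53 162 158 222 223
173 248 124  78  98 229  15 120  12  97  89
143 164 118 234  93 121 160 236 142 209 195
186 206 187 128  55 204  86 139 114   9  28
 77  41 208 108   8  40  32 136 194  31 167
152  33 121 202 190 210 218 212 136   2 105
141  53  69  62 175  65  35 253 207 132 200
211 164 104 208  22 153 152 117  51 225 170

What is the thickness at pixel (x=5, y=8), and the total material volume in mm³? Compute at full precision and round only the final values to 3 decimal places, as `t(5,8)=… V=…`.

t(5,8)=2.644 V=107.975

span = t_max - t_min = 3.82 - 0.88 = 2.940
L(5,8) = 153, L_eff = 1 - 153/255 = 0.400000 (inverted)
t(5,8) = 3.82 - 2.940·0.400000 = 2.644
Σt over all 9·11 pixels = 992413/4250 ≈ 233.5089412
V = pitch²·Σt = 0.68²·992413/4250 = 107.975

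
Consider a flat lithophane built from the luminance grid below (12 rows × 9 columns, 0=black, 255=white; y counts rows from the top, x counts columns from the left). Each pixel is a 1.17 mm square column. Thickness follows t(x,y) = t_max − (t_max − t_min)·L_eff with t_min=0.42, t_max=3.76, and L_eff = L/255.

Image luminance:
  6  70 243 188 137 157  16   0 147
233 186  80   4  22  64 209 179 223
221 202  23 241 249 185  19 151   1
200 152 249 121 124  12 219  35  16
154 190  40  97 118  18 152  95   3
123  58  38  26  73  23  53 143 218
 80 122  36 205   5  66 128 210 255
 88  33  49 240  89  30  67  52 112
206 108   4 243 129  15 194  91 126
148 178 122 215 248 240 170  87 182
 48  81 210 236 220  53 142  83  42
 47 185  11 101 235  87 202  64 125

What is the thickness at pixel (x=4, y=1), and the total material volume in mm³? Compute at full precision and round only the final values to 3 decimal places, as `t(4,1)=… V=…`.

span = t_max - t_min = 3.76 - 0.42 = 3.340
L(4,1) = 22, L_eff = 22/255 = 0.086275
t(4,1) = 3.76 - 3.340·0.086275 = 3.472
Σt over all 12·9 pixels = 1004901/4250 ≈ 236.4472941
V = pitch²·Σt = 1.17²·1004901/4250 = 323.673

t(4,1)=3.472 V=323.673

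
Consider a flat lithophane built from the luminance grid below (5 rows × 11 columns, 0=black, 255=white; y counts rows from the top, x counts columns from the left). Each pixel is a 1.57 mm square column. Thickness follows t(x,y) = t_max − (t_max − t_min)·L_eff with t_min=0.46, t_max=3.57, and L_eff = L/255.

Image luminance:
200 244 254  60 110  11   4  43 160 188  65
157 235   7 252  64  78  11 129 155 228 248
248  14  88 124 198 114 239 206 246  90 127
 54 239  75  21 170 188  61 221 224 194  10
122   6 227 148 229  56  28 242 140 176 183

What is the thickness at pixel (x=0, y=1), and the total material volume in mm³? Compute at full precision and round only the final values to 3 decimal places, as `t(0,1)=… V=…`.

t(0,1)=1.655 V=255.180

span = t_max - t_min = 3.57 - 0.46 = 3.110
L(0,1) = 157, L_eff = 157/255 = 0.615686
t(0,1) = 3.57 - 3.110·0.615686 = 1.655
Σt over all 5·11 pixels = 219992/2125 ≈ 103.5256471
V = pitch²·Σt = 1.57²·219992/2125 = 255.180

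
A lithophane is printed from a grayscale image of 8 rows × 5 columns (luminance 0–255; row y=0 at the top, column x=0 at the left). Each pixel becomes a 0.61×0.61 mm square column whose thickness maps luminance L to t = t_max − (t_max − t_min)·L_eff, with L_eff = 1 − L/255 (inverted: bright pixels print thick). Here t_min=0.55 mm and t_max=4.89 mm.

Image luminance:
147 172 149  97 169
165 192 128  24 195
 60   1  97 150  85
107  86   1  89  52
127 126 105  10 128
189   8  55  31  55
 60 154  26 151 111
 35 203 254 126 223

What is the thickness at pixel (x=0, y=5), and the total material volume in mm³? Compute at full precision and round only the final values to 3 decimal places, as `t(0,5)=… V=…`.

span = t_max - t_min = 4.89 - 0.55 = 4.340
L(0,5) = 189, L_eff = 1 - 189/255 = 0.258824 (inverted)
t(0,5) = 4.89 - 4.340·0.258824 = 3.767
Σt over all 8·5 pixels = 1222931/12750 ≈ 95.9161569
V = pitch²·Σt = 0.61²·1222931/12750 = 35.690

t(0,5)=3.767 V=35.690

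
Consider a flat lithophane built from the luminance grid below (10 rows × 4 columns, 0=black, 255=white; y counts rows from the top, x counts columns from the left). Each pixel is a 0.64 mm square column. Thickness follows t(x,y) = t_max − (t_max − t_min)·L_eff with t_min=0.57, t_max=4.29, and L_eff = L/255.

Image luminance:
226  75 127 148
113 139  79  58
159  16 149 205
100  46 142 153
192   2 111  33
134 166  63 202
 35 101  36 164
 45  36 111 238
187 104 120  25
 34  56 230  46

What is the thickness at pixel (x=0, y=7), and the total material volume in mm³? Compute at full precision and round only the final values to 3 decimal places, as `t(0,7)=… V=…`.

t(0,7)=3.634 V=43.960

span = t_max - t_min = 4.29 - 0.57 = 3.720
L(0,7) = 45, L_eff = 45/255 = 0.176471
t(0,7) = 4.29 - 3.720·0.176471 = 3.634
Σt over all 10·4 pixels = 228064/2125 ≈ 107.3242353
V = pitch²·Σt = 0.64²·228064/2125 = 43.960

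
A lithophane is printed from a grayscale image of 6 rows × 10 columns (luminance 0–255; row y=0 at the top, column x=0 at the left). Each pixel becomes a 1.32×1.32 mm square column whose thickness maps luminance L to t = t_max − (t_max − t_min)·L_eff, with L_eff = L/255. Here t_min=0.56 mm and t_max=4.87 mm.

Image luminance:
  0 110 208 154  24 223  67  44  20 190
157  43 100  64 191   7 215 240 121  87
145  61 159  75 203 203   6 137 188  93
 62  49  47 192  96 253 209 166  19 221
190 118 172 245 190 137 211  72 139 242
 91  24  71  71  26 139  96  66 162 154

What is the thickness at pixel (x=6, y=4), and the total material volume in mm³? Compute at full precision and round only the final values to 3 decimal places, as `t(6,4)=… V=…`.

span = t_max - t_min = 4.87 - 0.56 = 4.310
L(6,4) = 211, L_eff = 211/255 = 0.827451
t(6,4) = 4.87 - 4.310·0.827451 = 1.304
Σt over all 6·10 pixels = 846737/5100 ≈ 166.0268627
V = pitch²·Σt = 1.32²·846737/5100 = 289.285

t(6,4)=1.304 V=289.285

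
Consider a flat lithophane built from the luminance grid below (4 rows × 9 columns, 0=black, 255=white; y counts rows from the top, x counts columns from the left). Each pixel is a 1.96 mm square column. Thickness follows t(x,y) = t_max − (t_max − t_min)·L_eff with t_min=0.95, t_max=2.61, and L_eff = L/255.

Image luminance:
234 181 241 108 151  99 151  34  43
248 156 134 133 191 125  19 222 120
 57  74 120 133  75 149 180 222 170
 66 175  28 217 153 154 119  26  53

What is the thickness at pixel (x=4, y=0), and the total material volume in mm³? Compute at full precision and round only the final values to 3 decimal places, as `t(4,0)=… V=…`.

span = t_max - t_min = 2.61 - 0.95 = 1.660
L(4,0) = 151, L_eff = 151/255 = 0.592157
t(4,0) = 2.61 - 1.660·0.592157 = 1.627
Σt over all 4·9 pixels = 267609/4250 ≈ 62.9668235
V = pitch²·Σt = 1.96²·267609/4250 = 241.893

t(4,0)=1.627 V=241.893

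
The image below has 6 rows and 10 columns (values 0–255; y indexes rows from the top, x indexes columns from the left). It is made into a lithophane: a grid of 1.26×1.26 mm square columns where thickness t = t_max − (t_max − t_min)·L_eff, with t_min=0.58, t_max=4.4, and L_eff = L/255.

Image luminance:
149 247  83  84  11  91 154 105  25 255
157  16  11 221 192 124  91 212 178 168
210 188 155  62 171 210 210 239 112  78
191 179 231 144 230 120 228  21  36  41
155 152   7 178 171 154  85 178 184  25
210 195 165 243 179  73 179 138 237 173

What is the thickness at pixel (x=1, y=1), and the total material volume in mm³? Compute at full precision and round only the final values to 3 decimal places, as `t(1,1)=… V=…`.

span = t_max - t_min = 4.4 - 0.58 = 3.820
L(1,1) = 16, L_eff = 16/255 = 0.062745
t(1,1) = 4.4 - 3.820·0.062745 = 4.160
Σt over all 6·10 pixels = 1702199/12750 ≈ 133.5058039
V = pitch²·Σt = 1.26²·1702199/12750 = 211.954

t(1,1)=4.160 V=211.954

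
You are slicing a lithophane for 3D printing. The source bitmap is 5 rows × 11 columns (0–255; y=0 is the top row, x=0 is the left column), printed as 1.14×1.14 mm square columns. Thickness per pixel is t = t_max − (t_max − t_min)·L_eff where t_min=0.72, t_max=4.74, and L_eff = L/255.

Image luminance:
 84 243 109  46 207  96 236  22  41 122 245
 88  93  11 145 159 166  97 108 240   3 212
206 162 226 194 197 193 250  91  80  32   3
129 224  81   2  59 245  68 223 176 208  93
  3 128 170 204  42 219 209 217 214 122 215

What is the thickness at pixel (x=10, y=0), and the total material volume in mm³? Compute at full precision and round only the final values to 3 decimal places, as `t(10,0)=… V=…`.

t(10,0)=0.878 V=181.910

span = t_max - t_min = 4.74 - 0.72 = 4.020
L(10,0) = 245, L_eff = 245/255 = 0.960784
t(10,0) = 4.74 - 4.020·0.960784 = 0.878
Σt over all 5·11 pixels = 594889/4250 ≈ 139.9738824
V = pitch²·Σt = 1.14²·594889/4250 = 181.910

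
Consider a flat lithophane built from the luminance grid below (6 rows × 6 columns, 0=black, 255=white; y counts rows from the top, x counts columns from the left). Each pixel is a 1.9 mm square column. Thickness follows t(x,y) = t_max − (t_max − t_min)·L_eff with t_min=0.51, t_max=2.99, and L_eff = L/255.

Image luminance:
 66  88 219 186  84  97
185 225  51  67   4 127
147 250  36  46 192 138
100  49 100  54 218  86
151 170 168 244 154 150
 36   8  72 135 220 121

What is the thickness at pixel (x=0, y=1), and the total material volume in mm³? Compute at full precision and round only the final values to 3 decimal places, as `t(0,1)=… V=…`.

t(0,1)=1.191 V=232.556

span = t_max - t_min = 2.99 - 0.51 = 2.480
L(0,1) = 185, L_eff = 185/255 = 0.725490
t(0,1) = 2.99 - 2.480·0.725490 = 1.191
Σt over all 6·6 pixels = 410677/6375 ≈ 64.4199216
V = pitch²·Σt = 1.9²·410677/6375 = 232.556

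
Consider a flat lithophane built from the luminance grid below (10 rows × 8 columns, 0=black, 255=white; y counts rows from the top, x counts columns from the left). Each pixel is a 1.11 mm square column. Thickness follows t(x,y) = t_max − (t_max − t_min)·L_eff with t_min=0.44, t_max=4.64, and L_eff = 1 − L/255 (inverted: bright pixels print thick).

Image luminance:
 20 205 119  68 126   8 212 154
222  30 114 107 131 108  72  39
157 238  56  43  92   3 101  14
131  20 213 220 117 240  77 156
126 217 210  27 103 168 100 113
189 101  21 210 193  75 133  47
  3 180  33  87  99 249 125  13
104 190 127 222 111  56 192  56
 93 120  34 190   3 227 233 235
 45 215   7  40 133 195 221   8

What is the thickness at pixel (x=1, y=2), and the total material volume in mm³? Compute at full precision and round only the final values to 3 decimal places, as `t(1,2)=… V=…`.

span = t_max - t_min = 4.64 - 0.44 = 4.200
L(1,2) = 238, L_eff = 1 - 238/255 = 0.066667 (inverted)
t(1,2) = 4.64 - 4.200·0.066667 = 4.360
Σt over all 10·8 pixels = 81404/425 ≈ 191.5388235
V = pitch²·Σt = 1.11²·81404/425 = 235.995

t(1,2)=4.360 V=235.995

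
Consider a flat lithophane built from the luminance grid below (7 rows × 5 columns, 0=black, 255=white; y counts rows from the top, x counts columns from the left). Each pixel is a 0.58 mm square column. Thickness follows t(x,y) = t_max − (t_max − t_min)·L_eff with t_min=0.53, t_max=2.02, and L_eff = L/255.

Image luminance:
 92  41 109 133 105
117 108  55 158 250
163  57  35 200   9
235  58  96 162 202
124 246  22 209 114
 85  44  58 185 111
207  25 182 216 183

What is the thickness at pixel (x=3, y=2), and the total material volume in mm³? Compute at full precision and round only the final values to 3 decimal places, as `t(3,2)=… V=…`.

t(3,2)=0.851 V=15.143

span = t_max - t_min = 2.02 - 0.53 = 1.490
L(3,2) = 200, L_eff = 200/255 = 0.784314
t(3,2) = 2.02 - 1.490·0.784314 = 0.851
Σt over all 7·5 pixels = 573923/12750 ≈ 45.0135686
V = pitch²·Σt = 0.58²·573923/12750 = 15.143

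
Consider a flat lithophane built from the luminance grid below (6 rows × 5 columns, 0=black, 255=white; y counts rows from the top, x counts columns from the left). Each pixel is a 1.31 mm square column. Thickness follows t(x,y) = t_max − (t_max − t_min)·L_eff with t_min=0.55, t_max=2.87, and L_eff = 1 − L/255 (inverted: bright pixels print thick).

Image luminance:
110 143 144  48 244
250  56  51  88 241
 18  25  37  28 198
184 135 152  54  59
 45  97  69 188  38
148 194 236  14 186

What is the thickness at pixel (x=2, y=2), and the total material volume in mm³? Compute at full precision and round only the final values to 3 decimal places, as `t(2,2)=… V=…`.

span = t_max - t_min = 2.87 - 0.55 = 2.320
L(2,2) = 37, L_eff = 1 - 37/255 = 0.854902 (inverted)
t(2,2) = 2.87 - 2.320·0.854902 = 0.887
Σt over all 6·5 pixels = 40937/850 ≈ 48.1611765
V = pitch²·Σt = 1.31²·40937/850 = 82.649

t(2,2)=0.887 V=82.649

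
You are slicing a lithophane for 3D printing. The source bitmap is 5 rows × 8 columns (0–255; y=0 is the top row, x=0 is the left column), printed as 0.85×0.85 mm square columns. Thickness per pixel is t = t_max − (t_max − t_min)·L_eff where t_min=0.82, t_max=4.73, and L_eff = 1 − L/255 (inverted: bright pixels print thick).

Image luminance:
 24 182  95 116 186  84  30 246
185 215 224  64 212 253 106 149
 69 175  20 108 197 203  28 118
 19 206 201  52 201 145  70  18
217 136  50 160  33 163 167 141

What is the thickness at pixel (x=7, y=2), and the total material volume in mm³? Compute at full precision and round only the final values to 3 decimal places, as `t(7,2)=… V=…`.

span = t_max - t_min = 4.73 - 0.82 = 3.910
L(7,2) = 118, L_eff = 1 - 118/255 = 0.537255 (inverted)
t(7,2) = 4.73 - 3.910·0.537255 = 2.629
Σt over all 5·8 pixels = 113.576
V = pitch²·Σt = 0.85²·113.576 = 82.059

t(7,2)=2.629 V=82.059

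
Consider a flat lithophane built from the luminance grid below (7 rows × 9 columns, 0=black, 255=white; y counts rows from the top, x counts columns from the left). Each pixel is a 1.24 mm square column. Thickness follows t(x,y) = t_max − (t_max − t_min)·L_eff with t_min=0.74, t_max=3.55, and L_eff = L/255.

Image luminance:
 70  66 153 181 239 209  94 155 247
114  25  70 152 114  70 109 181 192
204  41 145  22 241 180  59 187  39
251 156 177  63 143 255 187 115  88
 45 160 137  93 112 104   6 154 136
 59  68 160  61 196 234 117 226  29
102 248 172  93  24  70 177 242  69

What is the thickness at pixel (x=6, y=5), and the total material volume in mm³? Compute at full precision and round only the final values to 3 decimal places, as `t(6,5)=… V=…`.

t(6,5)=2.261 V=203.454

span = t_max - t_min = 3.55 - 0.74 = 2.810
L(6,5) = 117, L_eff = 117/255 = 0.458824
t(6,5) = 3.55 - 2.810·0.458824 = 2.261
Σt over all 7·9 pixels = 3374147/25500 ≈ 132.3194902
V = pitch²·Σt = 1.24²·3374147/25500 = 203.454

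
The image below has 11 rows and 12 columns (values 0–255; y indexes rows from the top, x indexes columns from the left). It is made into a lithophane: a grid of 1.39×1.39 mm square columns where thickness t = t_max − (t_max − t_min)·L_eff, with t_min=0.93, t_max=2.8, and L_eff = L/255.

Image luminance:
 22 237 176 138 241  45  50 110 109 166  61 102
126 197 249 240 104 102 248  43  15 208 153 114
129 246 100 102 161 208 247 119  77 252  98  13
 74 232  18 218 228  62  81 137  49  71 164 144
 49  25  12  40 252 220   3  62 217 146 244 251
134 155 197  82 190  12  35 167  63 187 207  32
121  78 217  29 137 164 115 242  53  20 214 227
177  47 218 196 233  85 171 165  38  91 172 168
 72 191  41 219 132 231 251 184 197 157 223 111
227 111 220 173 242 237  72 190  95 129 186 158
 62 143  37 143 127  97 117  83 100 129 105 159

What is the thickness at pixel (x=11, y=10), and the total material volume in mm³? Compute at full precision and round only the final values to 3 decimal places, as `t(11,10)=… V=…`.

span = t_max - t_min = 2.8 - 0.93 = 1.870
L(11,10) = 159, L_eff = 159/255 = 0.623529
t(11,10) = 2.8 - 1.870·0.623529 = 1.634
Σt over all 11·12 pixels = 354233/1500 ≈ 236.1553333
V = pitch²·Σt = 1.39²·354233/1500 = 456.276

t(11,10)=1.634 V=456.276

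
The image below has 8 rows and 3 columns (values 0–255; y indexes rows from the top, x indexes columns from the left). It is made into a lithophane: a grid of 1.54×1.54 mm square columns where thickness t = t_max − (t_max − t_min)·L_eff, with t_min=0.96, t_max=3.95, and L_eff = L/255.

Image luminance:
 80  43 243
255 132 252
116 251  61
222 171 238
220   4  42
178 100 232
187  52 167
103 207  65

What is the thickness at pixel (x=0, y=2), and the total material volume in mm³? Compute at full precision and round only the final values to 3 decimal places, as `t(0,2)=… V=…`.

t(0,2)=2.590 V=124.134

span = t_max - t_min = 3.95 - 0.96 = 2.990
L(0,2) = 116, L_eff = 116/255 = 0.454902
t(0,2) = 3.95 - 2.990·0.454902 = 2.590
Σt over all 8·3 pixels = 52.342
V = pitch²·Σt = 1.54²·52.342 = 124.134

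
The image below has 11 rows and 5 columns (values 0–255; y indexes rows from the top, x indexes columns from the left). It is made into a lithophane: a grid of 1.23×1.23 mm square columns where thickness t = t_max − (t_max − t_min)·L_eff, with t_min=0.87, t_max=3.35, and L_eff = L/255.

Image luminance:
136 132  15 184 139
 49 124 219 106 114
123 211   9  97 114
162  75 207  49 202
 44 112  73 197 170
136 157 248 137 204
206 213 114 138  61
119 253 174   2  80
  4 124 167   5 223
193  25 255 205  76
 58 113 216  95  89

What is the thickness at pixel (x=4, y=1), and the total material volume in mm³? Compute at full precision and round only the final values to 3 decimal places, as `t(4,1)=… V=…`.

t(4,1)=2.241 V=173.505

span = t_max - t_min = 3.35 - 0.87 = 2.480
L(4,1) = 114, L_eff = 114/255 = 0.447059
t(4,1) = 3.35 - 2.480·0.447059 = 2.241
Σt over all 11·5 pixels = 2924431/25500 ≈ 114.6835686
V = pitch²·Σt = 1.23²·2924431/25500 = 173.505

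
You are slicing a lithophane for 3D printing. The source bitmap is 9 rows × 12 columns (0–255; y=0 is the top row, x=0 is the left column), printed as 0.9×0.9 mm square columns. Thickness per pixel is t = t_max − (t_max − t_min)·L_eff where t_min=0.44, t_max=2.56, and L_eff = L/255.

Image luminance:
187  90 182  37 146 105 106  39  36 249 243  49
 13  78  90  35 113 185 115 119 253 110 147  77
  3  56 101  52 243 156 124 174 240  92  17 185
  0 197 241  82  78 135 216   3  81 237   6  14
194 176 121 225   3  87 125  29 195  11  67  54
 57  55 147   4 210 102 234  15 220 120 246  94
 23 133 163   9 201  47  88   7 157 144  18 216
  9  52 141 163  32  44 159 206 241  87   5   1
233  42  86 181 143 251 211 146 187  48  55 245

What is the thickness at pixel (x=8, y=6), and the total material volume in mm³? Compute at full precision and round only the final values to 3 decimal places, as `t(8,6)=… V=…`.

t(8,6)=1.255 V=139.759

span = t_max - t_min = 2.56 - 0.44 = 2.120
L(8,6) = 157, L_eff = 157/255 = 0.615686
t(8,6) = 2.56 - 2.120·0.615686 = 1.255
Σt over all 9·12 pixels = 1099954/6375 ≈ 172.5418039
V = pitch²·Σt = 0.9²·1099954/6375 = 139.759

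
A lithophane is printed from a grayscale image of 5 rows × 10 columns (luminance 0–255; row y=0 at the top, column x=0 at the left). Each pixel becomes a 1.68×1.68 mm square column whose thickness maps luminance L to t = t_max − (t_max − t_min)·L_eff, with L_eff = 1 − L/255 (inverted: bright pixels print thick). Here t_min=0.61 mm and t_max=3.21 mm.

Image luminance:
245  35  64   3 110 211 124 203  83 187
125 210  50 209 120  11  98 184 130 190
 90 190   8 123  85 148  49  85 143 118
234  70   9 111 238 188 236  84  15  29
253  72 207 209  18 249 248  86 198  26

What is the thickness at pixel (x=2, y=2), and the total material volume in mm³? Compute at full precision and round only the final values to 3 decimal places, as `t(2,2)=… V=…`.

t(2,2)=0.692 V=270.575

span = t_max - t_min = 3.21 - 0.61 = 2.600
L(2,2) = 8, L_eff = 1 - 8/255 = 0.968627 (inverted)
t(2,2) = 3.21 - 2.600·0.968627 = 0.692
Σt over all 5·10 pixels = 81487/850 ≈ 95.8670588
V = pitch²·Σt = 1.68²·81487/850 = 270.575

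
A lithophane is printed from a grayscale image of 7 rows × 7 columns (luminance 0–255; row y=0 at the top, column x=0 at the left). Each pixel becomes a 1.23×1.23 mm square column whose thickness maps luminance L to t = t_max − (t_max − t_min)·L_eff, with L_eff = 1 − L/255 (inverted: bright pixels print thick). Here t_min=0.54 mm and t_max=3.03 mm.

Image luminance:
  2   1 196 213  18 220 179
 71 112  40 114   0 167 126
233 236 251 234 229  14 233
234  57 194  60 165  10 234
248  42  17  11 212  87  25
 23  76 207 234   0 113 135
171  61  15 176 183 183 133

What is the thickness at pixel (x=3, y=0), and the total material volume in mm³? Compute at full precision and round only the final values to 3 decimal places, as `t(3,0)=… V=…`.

t(3,0)=2.620 V=131.550

span = t_max - t_min = 3.03 - 0.54 = 2.490
L(3,0) = 213, L_eff = 1 - 213/255 = 0.164706 (inverted)
t(3,0) = 3.03 - 2.490·0.164706 = 2.620
Σt over all 7·7 pixels = 147819/1700 ≈ 86.9523529
V = pitch²·Σt = 1.23²·147819/1700 = 131.550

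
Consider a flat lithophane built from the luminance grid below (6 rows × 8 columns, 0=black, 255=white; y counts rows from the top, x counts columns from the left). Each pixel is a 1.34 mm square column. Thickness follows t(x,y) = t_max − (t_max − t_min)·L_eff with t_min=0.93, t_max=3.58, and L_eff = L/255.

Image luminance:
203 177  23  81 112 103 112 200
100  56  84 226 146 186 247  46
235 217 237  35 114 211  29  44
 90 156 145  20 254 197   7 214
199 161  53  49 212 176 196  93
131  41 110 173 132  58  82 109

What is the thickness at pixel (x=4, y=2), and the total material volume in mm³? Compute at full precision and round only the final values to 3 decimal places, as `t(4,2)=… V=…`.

span = t_max - t_min = 3.58 - 0.93 = 2.650
L(4,2) = 114, L_eff = 114/255 = 0.447059
t(4,2) = 3.58 - 2.650·0.447059 = 2.395
Σt over all 6·8 pixels = 90573/850 ≈ 106.5564706
V = pitch²·Σt = 1.34²·90573/850 = 191.333

t(4,2)=2.395 V=191.333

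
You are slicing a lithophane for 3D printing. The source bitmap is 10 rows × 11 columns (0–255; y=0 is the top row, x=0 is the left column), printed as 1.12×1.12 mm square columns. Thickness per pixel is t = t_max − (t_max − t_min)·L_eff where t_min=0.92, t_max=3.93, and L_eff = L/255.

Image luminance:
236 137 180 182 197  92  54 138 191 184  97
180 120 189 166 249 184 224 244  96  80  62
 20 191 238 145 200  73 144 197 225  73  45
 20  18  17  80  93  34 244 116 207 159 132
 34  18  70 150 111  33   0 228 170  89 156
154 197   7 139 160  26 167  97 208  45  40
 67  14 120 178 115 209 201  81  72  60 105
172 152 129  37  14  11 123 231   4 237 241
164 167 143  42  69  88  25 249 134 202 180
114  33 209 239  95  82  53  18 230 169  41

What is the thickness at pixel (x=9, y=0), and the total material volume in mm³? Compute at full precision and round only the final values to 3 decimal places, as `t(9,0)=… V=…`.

span = t_max - t_min = 3.93 - 0.92 = 3.010
L(9,0) = 184, L_eff = 184/255 = 0.721569
t(9,0) = 3.93 - 3.010·0.721569 = 1.758
Σt over all 10·11 pixels = 6878579/25500 ≈ 269.7481961
V = pitch²·Σt = 1.12²·6878579/25500 = 338.372

t(9,0)=1.758 V=338.372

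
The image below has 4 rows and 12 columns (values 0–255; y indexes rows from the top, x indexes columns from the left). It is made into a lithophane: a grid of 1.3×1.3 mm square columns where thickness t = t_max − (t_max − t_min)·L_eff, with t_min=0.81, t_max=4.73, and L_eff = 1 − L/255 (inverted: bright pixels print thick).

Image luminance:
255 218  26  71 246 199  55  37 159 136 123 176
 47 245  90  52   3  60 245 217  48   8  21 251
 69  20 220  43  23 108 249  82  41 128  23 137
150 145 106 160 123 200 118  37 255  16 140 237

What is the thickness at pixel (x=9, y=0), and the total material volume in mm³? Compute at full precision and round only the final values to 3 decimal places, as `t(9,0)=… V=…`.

t(9,0)=2.901 V=216.857

span = t_max - t_min = 4.73 - 0.81 = 3.920
L(9,0) = 136, L_eff = 1 - 136/255 = 0.466667 (inverted)
t(9,0) = 4.73 - 3.920·0.466667 = 2.901
Σt over all 4·12 pixels = 818024/6375 ≈ 128.3174902
V = pitch²·Σt = 1.3²·818024/6375 = 216.857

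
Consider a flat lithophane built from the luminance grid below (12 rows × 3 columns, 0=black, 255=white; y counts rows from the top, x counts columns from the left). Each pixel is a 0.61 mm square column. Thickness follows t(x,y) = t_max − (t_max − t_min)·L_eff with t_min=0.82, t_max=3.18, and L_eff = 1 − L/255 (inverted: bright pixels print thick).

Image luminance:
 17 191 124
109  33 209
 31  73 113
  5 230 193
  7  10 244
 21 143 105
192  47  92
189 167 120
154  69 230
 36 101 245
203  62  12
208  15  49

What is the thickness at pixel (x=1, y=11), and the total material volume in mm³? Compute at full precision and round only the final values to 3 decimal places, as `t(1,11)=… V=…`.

span = t_max - t_min = 3.18 - 0.82 = 2.360
L(1,11) = 15, L_eff = 1 - 15/255 = 0.941176 (inverted)
t(1,11) = 3.18 - 2.360·0.941176 = 0.959
Σt over all 12·3 pixels = 427081/6375 ≈ 66.9930980
V = pitch²·Σt = 0.61²·427081/6375 = 24.928

t(1,11)=0.959 V=24.928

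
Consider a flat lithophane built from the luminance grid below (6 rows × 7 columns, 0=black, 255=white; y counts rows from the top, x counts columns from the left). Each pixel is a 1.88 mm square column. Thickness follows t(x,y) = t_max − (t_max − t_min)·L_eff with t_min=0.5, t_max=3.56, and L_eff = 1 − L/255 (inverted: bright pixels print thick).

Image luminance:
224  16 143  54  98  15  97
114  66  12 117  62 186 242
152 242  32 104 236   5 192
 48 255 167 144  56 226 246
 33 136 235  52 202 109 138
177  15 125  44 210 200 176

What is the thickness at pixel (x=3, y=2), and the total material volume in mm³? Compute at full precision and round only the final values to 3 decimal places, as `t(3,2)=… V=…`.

t(3,2)=1.748 V=303.379

span = t_max - t_min = 3.56 - 0.5 = 3.060
L(3,2) = 104, L_eff = 1 - 104/255 = 0.592157 (inverted)
t(3,2) = 3.56 - 3.060·0.592157 = 1.748
Σt over all 6·7 pixels = 85.836
V = pitch²·Σt = 1.88²·85.836 = 303.379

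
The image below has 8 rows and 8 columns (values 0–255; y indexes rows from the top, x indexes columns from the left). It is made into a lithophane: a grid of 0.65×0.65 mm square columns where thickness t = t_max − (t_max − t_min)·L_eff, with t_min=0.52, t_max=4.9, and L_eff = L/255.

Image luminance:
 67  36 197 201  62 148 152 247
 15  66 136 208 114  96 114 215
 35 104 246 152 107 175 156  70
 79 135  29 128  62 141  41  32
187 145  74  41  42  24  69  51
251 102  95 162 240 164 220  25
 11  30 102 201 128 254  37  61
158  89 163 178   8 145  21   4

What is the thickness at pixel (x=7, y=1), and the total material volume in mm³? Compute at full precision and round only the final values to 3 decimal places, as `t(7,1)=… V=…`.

t(7,1)=1.207 V=79.897

span = t_max - t_min = 4.9 - 0.52 = 4.380
L(7,1) = 215, L_eff = 215/255 = 0.843137
t(7,1) = 4.9 - 4.380·0.843137 = 1.207
Σt over all 8·8 pixels = 401848/2125 ≈ 189.1049412
V = pitch²·Σt = 0.65²·401848/2125 = 79.897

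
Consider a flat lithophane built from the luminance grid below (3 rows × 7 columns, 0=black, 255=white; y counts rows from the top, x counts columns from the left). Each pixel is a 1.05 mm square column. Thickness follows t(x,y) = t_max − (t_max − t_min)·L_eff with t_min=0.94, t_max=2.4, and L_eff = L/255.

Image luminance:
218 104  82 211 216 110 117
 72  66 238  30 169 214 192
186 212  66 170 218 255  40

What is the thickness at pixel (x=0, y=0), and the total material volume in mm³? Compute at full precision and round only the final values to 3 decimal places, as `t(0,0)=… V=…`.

t(0,0)=1.152 V=35.455

span = t_max - t_min = 2.4 - 0.94 = 1.460
L(0,0) = 218, L_eff = 218/255 = 0.854902
t(0,0) = 2.4 - 1.460·0.854902 = 1.152
Σt over all 3·7 pixels = 68337/2125 ≈ 32.1585882
V = pitch²·Σt = 1.05²·68337/2125 = 35.455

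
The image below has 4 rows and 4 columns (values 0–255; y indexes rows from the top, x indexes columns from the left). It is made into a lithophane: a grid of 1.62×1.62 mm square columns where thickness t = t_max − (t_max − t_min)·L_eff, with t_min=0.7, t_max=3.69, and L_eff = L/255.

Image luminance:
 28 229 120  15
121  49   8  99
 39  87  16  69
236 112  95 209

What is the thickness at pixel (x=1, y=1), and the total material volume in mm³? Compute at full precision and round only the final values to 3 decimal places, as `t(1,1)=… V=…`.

span = t_max - t_min = 3.69 - 0.7 = 2.990
L(1,1) = 49, L_eff = 49/255 = 0.192157
t(1,1) = 3.69 - 2.990·0.192157 = 3.115
Σt over all 4·4 pixels = 261863/6375 ≈ 41.0765490
V = pitch²·Σt = 1.62²·261863/6375 = 107.801

t(1,1)=3.115 V=107.801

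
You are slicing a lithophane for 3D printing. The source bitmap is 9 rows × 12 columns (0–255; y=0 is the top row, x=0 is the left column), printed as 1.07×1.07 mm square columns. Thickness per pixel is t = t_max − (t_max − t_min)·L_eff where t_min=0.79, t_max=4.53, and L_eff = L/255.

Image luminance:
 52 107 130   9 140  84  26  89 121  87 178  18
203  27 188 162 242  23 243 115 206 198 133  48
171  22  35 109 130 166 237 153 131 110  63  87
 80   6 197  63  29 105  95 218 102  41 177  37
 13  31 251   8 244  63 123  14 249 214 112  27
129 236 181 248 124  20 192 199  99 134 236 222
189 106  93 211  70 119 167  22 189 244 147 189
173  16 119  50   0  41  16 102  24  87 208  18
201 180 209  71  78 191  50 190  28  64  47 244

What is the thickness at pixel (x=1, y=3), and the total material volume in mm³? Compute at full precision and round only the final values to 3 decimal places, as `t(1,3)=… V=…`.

t(1,3)=4.442 V=343.264

span = t_max - t_min = 4.53 - 0.79 = 3.740
L(1,3) = 6, L_eff = 6/255 = 0.023529
t(1,3) = 4.53 - 3.740·0.023529 = 4.442
Σt over all 9·12 pixels = 299.82
V = pitch²·Σt = 1.07²·299.82 = 343.264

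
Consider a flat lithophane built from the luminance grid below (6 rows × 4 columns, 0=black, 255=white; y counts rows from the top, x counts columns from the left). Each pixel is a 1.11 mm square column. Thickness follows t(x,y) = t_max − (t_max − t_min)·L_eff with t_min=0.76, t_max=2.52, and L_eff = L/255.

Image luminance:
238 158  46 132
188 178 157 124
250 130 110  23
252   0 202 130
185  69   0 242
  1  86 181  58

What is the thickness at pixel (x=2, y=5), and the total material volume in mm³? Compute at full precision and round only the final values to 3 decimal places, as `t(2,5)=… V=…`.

t(2,5)=1.271 V=47.815

span = t_max - t_min = 2.52 - 0.76 = 1.760
L(2,5) = 181, L_eff = 181/255 = 0.709804
t(2,5) = 2.52 - 1.760·0.709804 = 1.271
Σt over all 6·4 pixels = 9896/255 ≈ 38.8078431
V = pitch²·Σt = 1.11²·9896/255 = 47.815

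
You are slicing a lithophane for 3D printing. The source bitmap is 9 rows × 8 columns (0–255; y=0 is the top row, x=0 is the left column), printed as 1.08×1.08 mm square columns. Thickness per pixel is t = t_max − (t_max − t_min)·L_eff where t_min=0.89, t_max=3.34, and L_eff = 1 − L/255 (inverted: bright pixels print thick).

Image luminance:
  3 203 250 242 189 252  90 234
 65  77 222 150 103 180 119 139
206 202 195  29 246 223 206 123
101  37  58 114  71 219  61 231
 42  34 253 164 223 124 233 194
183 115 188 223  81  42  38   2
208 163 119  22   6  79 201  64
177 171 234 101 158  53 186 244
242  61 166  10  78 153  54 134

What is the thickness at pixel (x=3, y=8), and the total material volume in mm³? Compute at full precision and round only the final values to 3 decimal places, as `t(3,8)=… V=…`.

t(3,8)=0.986 V=187.515

span = t_max - t_min = 3.34 - 0.89 = 2.450
L(3,8) = 10, L_eff = 1 - 10/255 = 0.960784 (inverted)
t(3,8) = 3.34 - 2.450·0.960784 = 0.986
Σt over all 9·8 pixels = 163979/1020 ≈ 160.7637255
V = pitch²·Σt = 1.08²·163979/1020 = 187.515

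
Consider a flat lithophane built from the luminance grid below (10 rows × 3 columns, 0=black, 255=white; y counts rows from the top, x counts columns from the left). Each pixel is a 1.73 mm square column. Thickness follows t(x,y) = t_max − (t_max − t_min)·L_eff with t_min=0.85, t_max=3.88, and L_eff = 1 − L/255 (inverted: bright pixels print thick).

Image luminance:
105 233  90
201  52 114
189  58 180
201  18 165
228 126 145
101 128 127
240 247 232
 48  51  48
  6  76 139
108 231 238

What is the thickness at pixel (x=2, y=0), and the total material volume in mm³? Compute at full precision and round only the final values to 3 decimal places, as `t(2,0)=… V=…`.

t(2,0)=1.919 V=223.015

span = t_max - t_min = 3.88 - 0.85 = 3.030
L(2,0) = 90, L_eff = 1 - 90/255 = 0.647059 (inverted)
t(2,0) = 3.88 - 3.030·0.647059 = 1.919
Σt over all 10·3 pixels = 5067/68 ≈ 74.5147059
V = pitch²·Σt = 1.73²·5067/68 = 223.015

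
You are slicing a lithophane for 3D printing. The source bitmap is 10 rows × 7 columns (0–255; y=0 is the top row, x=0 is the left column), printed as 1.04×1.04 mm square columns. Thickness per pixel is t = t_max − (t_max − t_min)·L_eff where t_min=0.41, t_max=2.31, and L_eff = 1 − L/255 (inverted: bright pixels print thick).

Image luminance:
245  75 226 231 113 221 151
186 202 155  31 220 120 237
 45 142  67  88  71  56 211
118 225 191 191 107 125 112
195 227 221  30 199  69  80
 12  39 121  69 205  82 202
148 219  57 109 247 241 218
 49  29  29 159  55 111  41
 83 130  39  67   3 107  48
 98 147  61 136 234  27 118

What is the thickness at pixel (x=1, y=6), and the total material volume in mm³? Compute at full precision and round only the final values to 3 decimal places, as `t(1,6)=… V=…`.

span = t_max - t_min = 2.31 - 0.41 = 1.900
L(1,6) = 219, L_eff = 1 - 219/255 = 0.141176 (inverted)
t(1,6) = 2.31 - 1.900·0.141176 = 2.042
Σt over all 10·7 pixels = 121361/1275 ≈ 95.1850980
V = pitch²·Σt = 1.04²·121361/1275 = 102.952

t(1,6)=2.042 V=102.952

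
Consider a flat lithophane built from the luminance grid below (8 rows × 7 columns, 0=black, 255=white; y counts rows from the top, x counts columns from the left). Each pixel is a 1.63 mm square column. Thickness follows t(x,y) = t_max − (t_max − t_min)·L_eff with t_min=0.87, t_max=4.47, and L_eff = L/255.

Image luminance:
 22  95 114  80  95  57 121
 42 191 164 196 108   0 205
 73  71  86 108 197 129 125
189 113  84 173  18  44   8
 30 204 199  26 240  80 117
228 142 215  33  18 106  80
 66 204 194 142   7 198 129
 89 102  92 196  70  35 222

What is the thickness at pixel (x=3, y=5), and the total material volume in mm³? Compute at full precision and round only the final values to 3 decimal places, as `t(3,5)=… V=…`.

t(3,5)=4.004 V=426.067

span = t_max - t_min = 4.47 - 0.87 = 3.600
L(3,5) = 33, L_eff = 33/255 = 0.129412
t(3,5) = 4.47 - 3.600·0.129412 = 4.004
Σt over all 8·7 pixels = 68154/425 ≈ 160.3623529
V = pitch²·Σt = 1.63²·68154/425 = 426.067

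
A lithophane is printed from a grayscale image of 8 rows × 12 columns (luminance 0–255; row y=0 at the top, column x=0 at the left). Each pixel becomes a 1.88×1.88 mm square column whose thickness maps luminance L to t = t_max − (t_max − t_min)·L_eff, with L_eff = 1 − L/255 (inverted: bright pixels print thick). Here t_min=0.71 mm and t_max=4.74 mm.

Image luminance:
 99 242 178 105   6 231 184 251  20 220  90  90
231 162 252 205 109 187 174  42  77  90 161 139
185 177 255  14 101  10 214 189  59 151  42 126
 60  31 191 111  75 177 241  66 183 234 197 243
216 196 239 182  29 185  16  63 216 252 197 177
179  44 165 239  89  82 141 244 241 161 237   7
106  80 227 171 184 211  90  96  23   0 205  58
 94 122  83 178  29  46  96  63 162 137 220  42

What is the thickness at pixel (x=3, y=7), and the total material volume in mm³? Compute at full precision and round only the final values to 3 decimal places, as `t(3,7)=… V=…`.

span = t_max - t_min = 4.74 - 0.71 = 4.030
L(3,7) = 178, L_eff = 1 - 178/255 = 0.301961 (inverted)
t(3,7) = 4.74 - 4.030·0.301961 = 3.523
Σt over all 8·12 pixels = 7137071/25500 ≈ 279.8851373
V = pitch²·Σt = 1.88²·7137071/25500 = 989.226

t(3,7)=3.523 V=989.226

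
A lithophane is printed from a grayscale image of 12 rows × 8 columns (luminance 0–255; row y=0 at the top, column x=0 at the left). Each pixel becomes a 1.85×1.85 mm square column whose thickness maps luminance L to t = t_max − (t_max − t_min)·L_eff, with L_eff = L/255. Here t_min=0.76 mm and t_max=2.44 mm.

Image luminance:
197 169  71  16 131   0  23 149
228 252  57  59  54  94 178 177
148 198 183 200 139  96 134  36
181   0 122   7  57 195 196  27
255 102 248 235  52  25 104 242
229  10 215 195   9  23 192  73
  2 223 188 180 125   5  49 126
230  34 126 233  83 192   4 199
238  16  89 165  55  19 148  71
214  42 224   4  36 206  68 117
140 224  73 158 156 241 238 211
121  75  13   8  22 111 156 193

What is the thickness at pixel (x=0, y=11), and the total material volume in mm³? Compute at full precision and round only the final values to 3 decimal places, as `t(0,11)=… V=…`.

span = t_max - t_min = 2.44 - 0.76 = 1.680
L(0,11) = 121, L_eff = 121/255 = 0.474510
t(0,11) = 2.44 - 1.680·0.474510 = 1.643
Σt over all 12·8 pixels = 332084/2125 ≈ 156.2748235
V = pitch²·Σt = 1.85²·332084/2125 = 534.851

t(0,11)=1.643 V=534.851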